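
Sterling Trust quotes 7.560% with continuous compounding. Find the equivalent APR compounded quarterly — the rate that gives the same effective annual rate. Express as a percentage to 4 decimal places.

EAR under continuous compounding: e^0.07560 − 1 = 0.078531.
Solve (1 + r/4)^4 = 1.078531: r/4 = 1.078531^(1/4) − 1 = 0.019080, so r = 0.076319 = 7.6319%.

7.6319%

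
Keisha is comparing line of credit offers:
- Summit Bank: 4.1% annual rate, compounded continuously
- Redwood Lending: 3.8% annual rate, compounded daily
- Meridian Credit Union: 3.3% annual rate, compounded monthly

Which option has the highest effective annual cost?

Summit Bank

Summit Bank: e^0.041 − 1 = 4.185%
Redwood Lending: (1 + 0.038/365)^365 − 1 = 3.873%
Meridian Credit Union: (1 + 0.033/12)^12 − 1 = 3.350%
The highest effective annual rate is Summit Bank at 4.185%.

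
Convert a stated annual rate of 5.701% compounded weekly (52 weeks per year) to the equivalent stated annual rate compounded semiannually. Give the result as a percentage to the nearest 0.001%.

5.780%

EAR = (1 + 0.05701/52)^52 − 1 = 0.058633.
Solve (1 + r/2)^2 = 1.058633: r/2 = 1.058633^(1/2) − 1 = 0.028899, so r = 0.057798 = 5.780%.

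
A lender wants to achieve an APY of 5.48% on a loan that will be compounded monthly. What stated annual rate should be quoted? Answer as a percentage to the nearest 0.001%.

5.347%

(1 + r/12)^12 − 1 = 0.0548, so 1 + r/12 = 1.0548^(1/12).
r/12 = 0.004456, so r = 0.053470 = 5.347%.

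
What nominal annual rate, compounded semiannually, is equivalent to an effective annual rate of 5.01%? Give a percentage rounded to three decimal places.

4.949%

(1 + r/2)^2 − 1 = 0.0501, so 1 + r/2 = 1.0501^(1/2).
r/2 = 0.024744, so r = 0.049488 = 4.949%.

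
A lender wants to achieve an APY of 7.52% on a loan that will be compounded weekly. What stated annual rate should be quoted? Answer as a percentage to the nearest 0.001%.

(1 + r/52)^52 − 1 = 0.0752, so 1 + r/52 = 1.0752^(1/52).
r/52 = 0.001395, so r = 0.072557 = 7.256%.

7.256%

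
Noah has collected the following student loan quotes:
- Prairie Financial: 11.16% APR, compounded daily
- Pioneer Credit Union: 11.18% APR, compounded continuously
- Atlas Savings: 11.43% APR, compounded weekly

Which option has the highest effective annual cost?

Prairie Financial: (1 + 0.1116/365)^365 − 1 = 11.805%
Pioneer Credit Union: e^0.1118 − 1 = 11.829%
Atlas Savings: (1 + 0.1143/52)^52 − 1 = 12.095%
The highest effective annual rate is Atlas Savings at 12.095%.

Atlas Savings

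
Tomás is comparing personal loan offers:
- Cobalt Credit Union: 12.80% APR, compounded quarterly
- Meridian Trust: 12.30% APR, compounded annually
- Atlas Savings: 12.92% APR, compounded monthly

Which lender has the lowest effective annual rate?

Meridian Trust

Cobalt Credit Union: (1 + 0.1280/4)^4 − 1 = 13.428%
Meridian Trust: compounded annually, EAR = 12.300%
Atlas Savings: (1 + 0.1292/12)^12 − 1 = 13.713%
The lowest effective annual rate is Meridian Trust at 12.300%.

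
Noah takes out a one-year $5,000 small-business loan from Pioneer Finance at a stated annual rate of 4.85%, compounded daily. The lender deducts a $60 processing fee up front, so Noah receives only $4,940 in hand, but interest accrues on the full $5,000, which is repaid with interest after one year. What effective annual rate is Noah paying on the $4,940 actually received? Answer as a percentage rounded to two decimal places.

Amount owed after one year: 5,000 × (1 + 0.0485/365)^365 = 5,000 × 1.049692 = $5,248.46.
Effective rate on net proceeds: 5,248.46 / 4,940 − 1 = 0.062441 = 6.24%.

6.24%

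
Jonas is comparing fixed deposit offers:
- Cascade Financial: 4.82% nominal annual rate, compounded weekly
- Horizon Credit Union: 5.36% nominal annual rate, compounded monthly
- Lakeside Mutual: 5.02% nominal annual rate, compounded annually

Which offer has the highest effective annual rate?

Cascade Financial: (1 + 0.0482/52)^52 − 1 = 4.936%
Horizon Credit Union: (1 + 0.0536/12)^12 − 1 = 5.494%
Lakeside Mutual: compounded annually, EAR = 5.020%
The highest effective annual rate is Horizon Credit Union at 5.494%.

Horizon Credit Union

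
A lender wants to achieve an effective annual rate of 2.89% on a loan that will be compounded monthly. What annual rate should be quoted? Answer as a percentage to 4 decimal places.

2.8524%

(1 + r/12)^12 − 1 = 0.0289, so 1 + r/12 = 1.0289^(1/12).
r/12 = 0.002377, so r = 0.028524 = 2.8524%.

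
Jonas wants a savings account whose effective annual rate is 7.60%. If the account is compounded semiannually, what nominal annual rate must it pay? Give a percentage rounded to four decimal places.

7.4608%

(1 + r/2)^2 − 1 = 0.0760, so 1 + r/2 = 1.0760^(1/2).
r/2 = 0.037304, so r = 0.074608 = 7.4608%.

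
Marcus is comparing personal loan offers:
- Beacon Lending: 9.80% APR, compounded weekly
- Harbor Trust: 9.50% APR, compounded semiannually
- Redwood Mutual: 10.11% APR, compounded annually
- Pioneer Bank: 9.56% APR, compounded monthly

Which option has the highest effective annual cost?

Beacon Lending: (1 + 0.0980/52)^52 − 1 = 10.286%
Harbor Trust: (1 + 0.0950/2)^2 − 1 = 9.726%
Redwood Mutual: compounded annually, EAR = 10.110%
Pioneer Bank: (1 + 0.0956/12)^12 − 1 = 9.990%
The highest effective annual rate is Beacon Lending at 10.286%.

Beacon Lending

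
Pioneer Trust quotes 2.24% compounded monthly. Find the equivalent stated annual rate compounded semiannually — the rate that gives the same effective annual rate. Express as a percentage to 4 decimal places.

2.2505%

EAR = (1 + 0.0224/12)^12 − 1 = 0.022631.
Solve (1 + r/2)^2 = 1.022631: r/2 = 1.022631^(1/2) − 1 = 0.011252, so r = 0.022505 = 2.2505%.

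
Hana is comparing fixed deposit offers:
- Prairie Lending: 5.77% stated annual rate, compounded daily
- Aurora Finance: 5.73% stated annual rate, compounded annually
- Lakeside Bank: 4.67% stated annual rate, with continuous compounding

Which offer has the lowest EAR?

Lakeside Bank

Prairie Lending: (1 + 0.0577/365)^365 − 1 = 5.939%
Aurora Finance: compounded annually, EAR = 5.730%
Lakeside Bank: e^0.0467 − 1 = 4.781%
The lowest effective annual rate is Lakeside Bank at 4.781%.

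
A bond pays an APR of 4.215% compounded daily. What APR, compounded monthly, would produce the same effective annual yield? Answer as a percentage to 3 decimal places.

EAR = (1 + 0.04215/365)^365 − 1 = 0.043048.
Solve (1 + r/12)^12 = 1.043048: r/12 = 1.043048^(1/12) − 1 = 0.003518, so r = 0.042222 = 4.222%.

4.222%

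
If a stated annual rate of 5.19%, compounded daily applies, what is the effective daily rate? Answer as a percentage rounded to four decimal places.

0.0142%

With a nominal annual rate compounded daily, the periodic rate is the nominal rate divided by 365.
i = 0.0519 / 365 = 0.0001422 = 0.0142%.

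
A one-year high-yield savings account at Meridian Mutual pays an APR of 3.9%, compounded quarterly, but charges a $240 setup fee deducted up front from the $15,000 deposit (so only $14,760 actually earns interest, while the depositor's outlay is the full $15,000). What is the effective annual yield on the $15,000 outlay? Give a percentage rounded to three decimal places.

2.294%

Value after one year: 14,760 × (1 + 0.039/4)^4 = 14,760 × 1.039574 = $15,344.11.
Effective yield on the $15,000 outlay: 15,344.11 / 15,000 − 1 = 0.022941 = 2.294%.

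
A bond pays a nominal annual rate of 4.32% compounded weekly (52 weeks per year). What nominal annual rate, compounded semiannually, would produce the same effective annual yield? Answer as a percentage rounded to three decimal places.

4.365%

EAR = (1 + 0.0432/52)^52 − 1 = 0.044128.
Solve (1 + r/2)^2 = 1.044128: r/2 = 1.044128^(1/2) − 1 = 0.021826, so r = 0.043652 = 4.365%.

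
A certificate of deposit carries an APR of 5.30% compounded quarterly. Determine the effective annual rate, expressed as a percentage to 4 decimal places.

5.4063%

EAR = (1 + 0.0530/4)^4 − 1.
= 1.054063 − 1 = 5.4063%.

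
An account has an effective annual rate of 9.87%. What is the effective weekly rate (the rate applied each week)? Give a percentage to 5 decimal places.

0.18118%

The per-week rate i satisfies (1 + i)^52 = 1 + 0.0987.
i = 1.0987^(1/52) − 1 = 0.0018118 = 0.18118%.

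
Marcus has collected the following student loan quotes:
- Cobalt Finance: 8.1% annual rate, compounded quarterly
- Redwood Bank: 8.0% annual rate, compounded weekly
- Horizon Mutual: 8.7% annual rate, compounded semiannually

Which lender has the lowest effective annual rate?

Redwood Bank

Cobalt Finance: (1 + 0.081/4)^4 − 1 = 8.349%
Redwood Bank: (1 + 0.080/52)^52 − 1 = 8.322%
Horizon Mutual: (1 + 0.087/2)^2 − 1 = 8.889%
The lowest effective annual rate is Redwood Bank at 8.322%.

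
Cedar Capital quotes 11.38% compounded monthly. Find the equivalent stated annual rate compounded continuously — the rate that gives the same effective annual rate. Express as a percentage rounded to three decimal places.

11.326%

EAR = (1 + 0.1138/12)^12 − 1 = 0.119927.
Equivalent continuous rate: r = ln(1 + 0.119927) = 0.113264 = 11.326%.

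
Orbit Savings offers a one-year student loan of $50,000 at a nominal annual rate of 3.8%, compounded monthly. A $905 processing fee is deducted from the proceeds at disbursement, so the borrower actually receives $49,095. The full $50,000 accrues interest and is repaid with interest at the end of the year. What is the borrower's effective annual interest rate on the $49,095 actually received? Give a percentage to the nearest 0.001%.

5.782%

Amount owed after one year: 50,000 × (1 + 0.038/12)^12 = 50,000 × 1.038669 = $51,933.44.
Effective rate on net proceeds: 51,933.44 / 49,095 − 1 = 0.057815 = 5.782%.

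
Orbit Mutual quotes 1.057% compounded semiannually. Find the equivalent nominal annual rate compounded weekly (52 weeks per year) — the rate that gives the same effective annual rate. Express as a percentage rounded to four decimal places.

1.0543%

EAR = (1 + 0.01057/2)^2 − 1 = 0.010598.
Solve (1 + r/52)^52 = 1.010598: r/52 = 1.010598^(1/52) − 1 = 0.000203, so r = 0.010543 = 1.0543%.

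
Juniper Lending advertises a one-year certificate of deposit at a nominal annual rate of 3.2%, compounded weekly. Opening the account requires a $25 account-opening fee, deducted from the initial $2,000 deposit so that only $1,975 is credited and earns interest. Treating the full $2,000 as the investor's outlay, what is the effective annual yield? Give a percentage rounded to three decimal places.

1.960%

Value after one year: 1,975 × (1 + 0.032/52)^52 = 1,975 × 1.032507 = $2,039.20.
Effective yield on the $2,000 outlay: 2,039.20 / 2,000 − 1 = 0.019601 = 1.960%.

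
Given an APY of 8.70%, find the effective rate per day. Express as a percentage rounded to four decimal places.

0.0229%

The per-day rate i satisfies (1 + i)^365 = 1 + 0.0870.
i = 1.0870^(1/365) − 1 = 0.0002286 = 0.0229%.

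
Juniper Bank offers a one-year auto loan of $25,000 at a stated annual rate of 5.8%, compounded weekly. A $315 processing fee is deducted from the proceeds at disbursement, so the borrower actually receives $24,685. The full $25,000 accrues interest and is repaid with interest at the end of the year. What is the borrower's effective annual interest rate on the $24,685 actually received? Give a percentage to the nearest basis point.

Amount owed after one year: 25,000 × (1 + 0.058/52)^52 = 25,000 × 1.059681 = $26,492.02.
Effective rate on net proceeds: 26,492.02 / 24,685 − 1 = 0.073203 = 7.32%.

7.32%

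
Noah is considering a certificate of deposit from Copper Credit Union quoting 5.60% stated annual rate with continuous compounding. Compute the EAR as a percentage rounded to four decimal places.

With continuous compounding, EAR = e^0.0560 − 1.
e^0.0560 = 1.057598, so EAR = 0.057598 = 5.7598%.

5.7598%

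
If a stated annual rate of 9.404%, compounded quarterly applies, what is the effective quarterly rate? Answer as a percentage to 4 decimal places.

2.3510%

With a nominal annual rate compounded quarterly, the periodic rate is the nominal rate divided by 4.
i = 0.09404 / 4 = 0.0235100 = 2.3510%.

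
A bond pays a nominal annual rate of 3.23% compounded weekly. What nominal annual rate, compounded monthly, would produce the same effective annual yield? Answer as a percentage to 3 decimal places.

3.233%

EAR = (1 + 0.0323/52)^52 − 1 = 0.032817.
Solve (1 + r/12)^12 = 1.032817: r/12 = 1.032817^(1/12) − 1 = 0.002694, so r = 0.032333 = 3.233%.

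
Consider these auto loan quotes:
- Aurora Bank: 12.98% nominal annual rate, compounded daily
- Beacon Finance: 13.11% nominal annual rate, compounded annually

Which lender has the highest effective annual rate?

Aurora Bank

Aurora Bank: (1 + 0.1298/365)^365 − 1 = 13.857%
Beacon Finance: compounded annually, EAR = 13.110%
The highest effective annual rate is Aurora Bank at 13.857%.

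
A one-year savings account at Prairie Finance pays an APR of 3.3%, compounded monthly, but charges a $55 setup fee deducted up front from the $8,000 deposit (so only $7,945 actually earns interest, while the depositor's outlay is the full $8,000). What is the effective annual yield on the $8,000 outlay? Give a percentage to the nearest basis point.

Value after one year: 7,945 × (1 + 0.033/12)^12 = 7,945 × 1.033504 = $8,211.19.
Effective yield on the $8,000 outlay: 8,211.19 / 8,000 − 1 = 0.026398 = 2.64%.

2.64%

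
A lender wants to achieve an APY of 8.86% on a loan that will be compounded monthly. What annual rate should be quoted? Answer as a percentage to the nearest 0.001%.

8.519%

(1 + r/12)^12 − 1 = 0.0886, so 1 + r/12 = 1.0886^(1/12).
r/12 = 0.007099, so r = 0.085193 = 8.519%.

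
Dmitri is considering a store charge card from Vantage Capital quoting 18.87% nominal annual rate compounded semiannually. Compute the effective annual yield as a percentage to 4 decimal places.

EAR = (1 + 0.1887/2)^2 − 1.
= 1.197602 − 1 = 19.7602%.

19.7602%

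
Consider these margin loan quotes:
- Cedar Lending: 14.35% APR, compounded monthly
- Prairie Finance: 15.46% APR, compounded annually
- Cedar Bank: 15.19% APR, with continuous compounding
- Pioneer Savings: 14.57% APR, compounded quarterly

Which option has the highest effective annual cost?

Cedar Bank

Cedar Lending: (1 + 0.1435/12)^12 − 1 = 15.332%
Prairie Finance: compounded annually, EAR = 15.460%
Cedar Bank: e^0.1519 − 1 = 16.404%
Pioneer Savings: (1 + 0.1457/4)^4 − 1 = 15.386%
The highest effective annual rate is Cedar Bank at 16.404%.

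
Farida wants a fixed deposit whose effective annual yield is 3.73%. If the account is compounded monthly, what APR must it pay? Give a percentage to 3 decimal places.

3.668%

(1 + r/12)^12 − 1 = 0.0373, so 1 + r/12 = 1.0373^(1/12).
r/12 = 0.003056, so r = 0.036677 = 3.668%.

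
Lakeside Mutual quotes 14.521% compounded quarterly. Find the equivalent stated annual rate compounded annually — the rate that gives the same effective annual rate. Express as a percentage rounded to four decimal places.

15.3310%

EAR = (1 + 0.14521/4)^4 − 1 = 0.153310.
Compounded annually, the equivalent nominal rate is the EAR itself: 15.3310%.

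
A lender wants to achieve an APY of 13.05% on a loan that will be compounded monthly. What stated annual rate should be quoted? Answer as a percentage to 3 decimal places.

12.329%

(1 + r/12)^12 − 1 = 0.1305, so 1 + r/12 = 1.1305^(1/12).
r/12 = 0.010274, so r = 0.123289 = 12.329%.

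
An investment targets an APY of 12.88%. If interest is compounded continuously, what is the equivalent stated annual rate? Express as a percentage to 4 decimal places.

12.1155%

Continuous: nominal r satisfies e^r − 1 = 0.1288.
r = ln(1 + 0.1288) = ln(1.1288) = 0.121155 = 12.1155%.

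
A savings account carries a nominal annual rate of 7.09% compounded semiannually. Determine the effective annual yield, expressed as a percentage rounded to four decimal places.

7.2157%

EAR = (1 + 0.0709/2)^2 − 1.
= 1.072157 − 1 = 7.2157%.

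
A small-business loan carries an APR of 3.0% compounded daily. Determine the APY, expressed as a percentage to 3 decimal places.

EAR = (1 + 0.030/365)^365 − 1.
= (1 + 0.000082)^365 − 1 = 1.030453 − 1 = 3.045%.

3.045%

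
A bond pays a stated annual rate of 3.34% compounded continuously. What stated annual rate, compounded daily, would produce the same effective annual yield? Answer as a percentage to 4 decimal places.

EAR under continuous compounding: e^0.0334 − 1 = 0.033964.
Solve (1 + r/365)^365 = 1.033964: r/365 = 1.033964^(1/365) − 1 = 0.000092, so r = 0.033402 = 3.3402%.

3.3402%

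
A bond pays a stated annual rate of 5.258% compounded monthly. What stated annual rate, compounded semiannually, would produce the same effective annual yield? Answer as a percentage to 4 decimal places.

5.3159%

EAR = (1 + 0.05258/12)^12 − 1 = 0.053866.
Solve (1 + r/2)^2 = 1.053866: r/2 = 1.053866^(1/2) − 1 = 0.026580, so r = 0.053159 = 5.3159%.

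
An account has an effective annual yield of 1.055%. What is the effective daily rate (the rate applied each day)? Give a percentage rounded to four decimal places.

0.0029%

The per-day rate i satisfies (1 + i)^365 = 1 + 0.01055.
i = 1.01055^(1/365) − 1 = 0.0000288 = 0.0029%.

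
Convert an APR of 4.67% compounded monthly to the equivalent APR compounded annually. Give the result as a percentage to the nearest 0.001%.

4.771%

EAR = (1 + 0.0467/12)^12 − 1 = 0.047713.
Compounded annually, the equivalent nominal rate is the EAR itself: 4.771%.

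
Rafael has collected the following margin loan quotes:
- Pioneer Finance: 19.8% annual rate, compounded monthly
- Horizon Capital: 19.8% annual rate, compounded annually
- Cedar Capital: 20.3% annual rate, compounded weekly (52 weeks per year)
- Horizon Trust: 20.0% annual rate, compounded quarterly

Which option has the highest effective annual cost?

Cedar Capital

Pioneer Finance: (1 + 0.198/12)^12 − 1 = 21.699%
Horizon Capital: compounded annually, EAR = 19.800%
Cedar Capital: (1 + 0.203/52)^52 − 1 = 22.459%
Horizon Trust: (1 + 0.200/4)^4 − 1 = 21.551%
The highest effective annual rate is Cedar Capital at 22.459%.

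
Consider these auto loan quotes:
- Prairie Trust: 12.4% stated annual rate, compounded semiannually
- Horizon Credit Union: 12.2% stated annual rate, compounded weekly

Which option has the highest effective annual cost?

Horizon Credit Union

Prairie Trust: (1 + 0.124/2)^2 − 1 = 12.784%
Horizon Credit Union: (1 + 0.122/52)^52 − 1 = 12.959%
The highest effective annual rate is Horizon Credit Union at 12.959%.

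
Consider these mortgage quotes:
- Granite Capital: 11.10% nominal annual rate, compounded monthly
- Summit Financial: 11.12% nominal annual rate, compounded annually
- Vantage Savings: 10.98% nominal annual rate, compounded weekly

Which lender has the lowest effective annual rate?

Summit Financial

Granite Capital: (1 + 0.1110/12)^12 − 1 = 11.682%
Summit Financial: compounded annually, EAR = 11.120%
Vantage Savings: (1 + 0.1098/52)^52 − 1 = 11.593%
The lowest effective annual rate is Summit Financial at 11.120%.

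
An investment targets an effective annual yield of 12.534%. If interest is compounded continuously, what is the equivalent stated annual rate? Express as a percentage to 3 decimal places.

Continuous: nominal r satisfies e^r − 1 = 0.12534.
r = ln(1 + 0.12534) = ln(1.12534) = 0.118085 = 11.809%.

11.809%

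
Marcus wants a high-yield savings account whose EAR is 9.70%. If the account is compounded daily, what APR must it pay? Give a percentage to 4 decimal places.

9.2591%

(1 + r/365)^365 − 1 = 0.0970, so 1 + r/365 = 1.0970^(1/365).
r/365 = 0.000254, so r = 0.092591 = 9.2591%.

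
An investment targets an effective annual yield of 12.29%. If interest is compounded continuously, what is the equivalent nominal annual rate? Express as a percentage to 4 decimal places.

11.5915%

Continuous: nominal r satisfies e^r − 1 = 0.1229.
r = ln(1 + 0.1229) = ln(1.1229) = 0.115915 = 11.5915%.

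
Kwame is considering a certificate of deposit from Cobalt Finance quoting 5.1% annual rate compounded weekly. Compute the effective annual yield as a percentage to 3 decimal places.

EAR = (1 + 0.051/52)^52 − 1.
= (1 + 0.000981)^52 − 1 = 1.052297 − 1 = 5.230%.

5.230%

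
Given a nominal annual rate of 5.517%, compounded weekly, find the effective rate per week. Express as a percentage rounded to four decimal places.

With a nominal annual rate compounded weekly, the periodic rate is the nominal rate divided by 52.
i = 0.05517 / 52 = 0.0010610 = 0.1061%.

0.1061%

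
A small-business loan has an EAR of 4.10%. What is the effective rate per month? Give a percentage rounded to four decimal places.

The per-month rate i satisfies (1 + i)^12 = 1 + 0.0410.
i = 1.0410^(1/12) − 1 = 0.0033541 = 0.3354%.

0.3354%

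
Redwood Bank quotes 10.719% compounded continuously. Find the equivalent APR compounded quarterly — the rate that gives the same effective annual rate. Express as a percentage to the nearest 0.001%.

EAR under continuous compounding: e^0.10719 − 1 = 0.113146.
Solve (1 + r/4)^4 = 1.113146: r/4 = 1.113146^(1/4) − 1 = 0.027160, so r = 0.108639 = 10.864%.

10.864%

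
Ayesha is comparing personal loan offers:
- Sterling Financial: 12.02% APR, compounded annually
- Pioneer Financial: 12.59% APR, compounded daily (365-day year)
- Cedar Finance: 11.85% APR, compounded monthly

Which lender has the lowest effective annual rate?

Sterling Financial

Sterling Financial: compounded annually, EAR = 12.020%
Pioneer Financial: (1 + 0.1259/365)^365 − 1 = 13.414%
Cedar Finance: (1 + 0.1185/12)^12 − 1 = 12.515%
The lowest effective annual rate is Sterling Financial at 12.020%.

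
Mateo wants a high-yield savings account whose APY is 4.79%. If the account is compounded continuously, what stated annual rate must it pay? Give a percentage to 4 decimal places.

Continuous: nominal r satisfies e^r − 1 = 0.0479.
r = ln(1 + 0.0479) = ln(1.0479) = 0.046788 = 4.6788%.

4.6788%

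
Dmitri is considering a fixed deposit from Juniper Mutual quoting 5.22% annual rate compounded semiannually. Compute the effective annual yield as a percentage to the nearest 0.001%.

5.288%

EAR = (1 + 0.0522/2)^2 − 1.
= 1.052881 − 1 = 5.288%.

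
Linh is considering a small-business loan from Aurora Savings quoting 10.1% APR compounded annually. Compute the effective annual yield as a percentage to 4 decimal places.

Annual compounding means the effective rate equals the nominal rate: 10.1000%.

10.1000%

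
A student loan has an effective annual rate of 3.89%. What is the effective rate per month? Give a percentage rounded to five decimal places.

The per-month rate i satisfies (1 + i)^12 = 1 + 0.0389.
i = 1.0389^(1/12) − 1 = 0.0031853 = 0.31853%.

0.31853%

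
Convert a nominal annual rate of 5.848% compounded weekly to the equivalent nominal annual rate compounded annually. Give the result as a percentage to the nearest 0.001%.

EAR = (1 + 0.05848/52)^52 − 1 = 0.060189.
Compounded annually, the equivalent nominal rate is the EAR itself: 6.019%.

6.019%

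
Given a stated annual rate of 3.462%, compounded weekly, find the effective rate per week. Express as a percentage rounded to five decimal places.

0.06658%

With a nominal annual rate compounded weekly, the periodic rate is the nominal rate divided by 52.
i = 0.03462 / 52 = 0.0006658 = 0.06658%.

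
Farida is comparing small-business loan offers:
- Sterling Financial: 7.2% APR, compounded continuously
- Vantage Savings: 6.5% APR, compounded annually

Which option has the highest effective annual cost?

Sterling Financial

Sterling Financial: e^0.072 − 1 = 7.466%
Vantage Savings: compounded annually, EAR = 6.500%
The highest effective annual rate is Sterling Financial at 7.466%.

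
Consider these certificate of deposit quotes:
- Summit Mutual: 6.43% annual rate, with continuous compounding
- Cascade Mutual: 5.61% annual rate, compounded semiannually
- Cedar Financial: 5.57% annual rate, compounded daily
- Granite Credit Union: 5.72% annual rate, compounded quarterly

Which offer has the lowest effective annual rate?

Cascade Mutual

Summit Mutual: e^0.0643 − 1 = 6.641%
Cascade Mutual: (1 + 0.0561/2)^2 − 1 = 5.689%
Cedar Financial: (1 + 0.0557/365)^365 − 1 = 5.728%
Granite Credit Union: (1 + 0.0572/4)^4 − 1 = 5.844%
The lowest effective annual rate is Cascade Mutual at 5.689%.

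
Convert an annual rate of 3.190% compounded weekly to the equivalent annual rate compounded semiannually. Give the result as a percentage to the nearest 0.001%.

3.215%

EAR = (1 + 0.03190/52)^52 − 1 = 0.032404.
Solve (1 + r/2)^2 = 1.032404: r/2 = 1.032404^(1/2) − 1 = 0.016073, so r = 0.032146 = 3.215%.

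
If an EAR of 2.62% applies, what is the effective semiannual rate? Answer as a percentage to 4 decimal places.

1.3015%

The per-half-year rate i satisfies (1 + i)^2 = 1 + 0.0262.
i = 1.0262^(1/2) − 1 = 0.0130153 = 1.3015%.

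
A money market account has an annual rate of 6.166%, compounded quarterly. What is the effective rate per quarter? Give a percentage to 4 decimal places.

1.5415%

With a nominal annual rate compounded quarterly, the periodic rate is the nominal rate divided by 4.
i = 0.06166 / 4 = 0.0154150 = 1.5415%.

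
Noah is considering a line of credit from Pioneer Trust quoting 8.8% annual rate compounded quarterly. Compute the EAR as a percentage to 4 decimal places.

9.0947%

EAR = (1 + 0.088/4)^4 − 1.
= (1 + 0.022000)^4 − 1 = 1.090947 − 1 = 9.0947%.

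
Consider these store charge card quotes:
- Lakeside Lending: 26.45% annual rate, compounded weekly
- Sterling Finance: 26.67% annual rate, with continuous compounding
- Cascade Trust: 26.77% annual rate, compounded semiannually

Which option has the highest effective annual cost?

Lakeside Lending: (1 + 0.2645/52)^52 − 1 = 30.191%
Sterling Finance: e^0.2667 − 1 = 30.565%
Cascade Trust: (1 + 0.2677/2)^2 − 1 = 28.562%
The highest effective annual rate is Sterling Finance at 30.565%.

Sterling Finance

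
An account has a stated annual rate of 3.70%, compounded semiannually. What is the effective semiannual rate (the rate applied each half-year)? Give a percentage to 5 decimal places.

With a nominal annual rate compounded semiannually, the periodic rate is the nominal rate divided by 2.
i = 0.0370 / 2 = 0.0185000 = 1.85000%.

1.85000%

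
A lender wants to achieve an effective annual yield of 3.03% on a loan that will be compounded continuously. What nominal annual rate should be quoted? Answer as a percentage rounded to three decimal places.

2.985%

Continuous: nominal r satisfies e^r − 1 = 0.0303.
r = ln(1 + 0.0303) = ln(1.0303) = 0.029850 = 2.985%.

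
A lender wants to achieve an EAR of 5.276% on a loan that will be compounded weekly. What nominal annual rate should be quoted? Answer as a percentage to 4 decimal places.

5.1441%

(1 + r/52)^52 − 1 = 0.05276, so 1 + r/52 = 1.05276^(1/52).
r/52 = 0.000989, so r = 0.051441 = 5.1441%.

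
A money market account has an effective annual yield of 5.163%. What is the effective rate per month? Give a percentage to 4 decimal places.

The per-month rate i satisfies (1 + i)^12 = 1 + 0.05163.
i = 1.05163^(1/12) − 1 = 0.0042039 = 0.4204%.

0.4204%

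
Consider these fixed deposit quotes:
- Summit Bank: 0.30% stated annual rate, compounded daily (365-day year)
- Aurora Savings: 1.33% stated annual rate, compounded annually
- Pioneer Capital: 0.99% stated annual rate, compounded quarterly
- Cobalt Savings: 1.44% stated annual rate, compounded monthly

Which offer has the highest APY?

Cobalt Savings

Summit Bank: (1 + 0.0030/365)^365 − 1 = 0.300%
Aurora Savings: compounded annually, EAR = 1.330%
Pioneer Capital: (1 + 0.0099/4)^4 − 1 = 0.994%
Cobalt Savings: (1 + 0.0144/12)^12 − 1 = 1.450%
The highest effective annual rate is Cobalt Savings at 1.450%.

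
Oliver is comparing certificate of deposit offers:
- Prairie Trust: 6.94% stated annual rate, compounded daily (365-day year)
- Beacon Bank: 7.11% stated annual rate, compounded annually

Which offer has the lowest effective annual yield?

Beacon Bank

Prairie Trust: (1 + 0.0694/365)^365 − 1 = 7.186%
Beacon Bank: compounded annually, EAR = 7.110%
The lowest effective annual rate is Beacon Bank at 7.110%.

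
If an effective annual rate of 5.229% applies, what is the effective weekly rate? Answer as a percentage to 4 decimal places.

0.0981%

The per-week rate i satisfies (1 + i)^52 = 1 + 0.05229.
i = 1.05229^(1/52) − 1 = 0.0009806 = 0.0981%.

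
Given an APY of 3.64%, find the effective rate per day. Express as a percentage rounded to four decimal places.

The per-day rate i satisfies (1 + i)^365 = 1 + 0.0364.
i = 1.0364^(1/365) − 1 = 0.0000980 = 0.0098%.

0.0098%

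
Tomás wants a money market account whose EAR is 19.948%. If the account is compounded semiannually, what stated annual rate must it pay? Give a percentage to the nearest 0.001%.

(1 + r/2)^2 − 1 = 0.19948, so 1 + r/2 = 1.19948^(1/2).
r/2 = 0.095208, so r = 0.190415 = 19.042%.

19.042%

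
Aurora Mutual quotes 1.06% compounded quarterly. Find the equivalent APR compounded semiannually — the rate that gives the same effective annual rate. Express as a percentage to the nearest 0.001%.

1.061%

EAR = (1 + 0.0106/4)^4 − 1 = 0.010642.
Solve (1 + r/2)^2 = 1.010642: r/2 = 1.010642^(1/2) − 1 = 0.005307, so r = 0.010614 = 1.061%.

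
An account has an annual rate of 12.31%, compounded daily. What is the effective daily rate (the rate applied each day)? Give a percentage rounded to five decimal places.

With a nominal annual rate compounded daily, the periodic rate is the nominal rate divided by 365.
i = 0.1231 / 365 = 0.0003373 = 0.03373%.

0.03373%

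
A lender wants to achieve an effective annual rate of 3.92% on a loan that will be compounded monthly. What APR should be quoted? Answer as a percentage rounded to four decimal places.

(1 + r/12)^12 − 1 = 0.0392, so 1 + r/12 = 1.0392^(1/12).
r/12 = 0.003209, so r = 0.038513 = 3.8513%.

3.8513%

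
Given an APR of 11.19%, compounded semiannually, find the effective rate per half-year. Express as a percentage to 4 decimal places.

With a nominal annual rate compounded semiannually, the periodic rate is the nominal rate divided by 2.
i = 0.1119 / 2 = 0.0559500 = 5.5950%.

5.5950%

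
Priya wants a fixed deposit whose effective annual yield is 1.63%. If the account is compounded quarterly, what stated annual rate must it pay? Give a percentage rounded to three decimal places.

(1 + r/4)^4 − 1 = 0.0163, so 1 + r/4 = 1.0163^(1/4).
r/4 = 0.004050, so r = 0.016201 = 1.620%.

1.620%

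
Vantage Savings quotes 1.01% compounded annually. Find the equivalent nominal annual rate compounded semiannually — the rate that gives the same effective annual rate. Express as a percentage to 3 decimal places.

Compounded annually, EAR = nominal = 0.010100.
Solve (1 + r/2)^2 = 1.010100: r/2 = 1.010100^(1/2) − 1 = 0.005037, so r = 0.010075 = 1.007%.

1.007%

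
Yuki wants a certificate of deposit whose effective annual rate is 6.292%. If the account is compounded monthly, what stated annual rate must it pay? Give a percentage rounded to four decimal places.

(1 + r/12)^12 − 1 = 0.06292, so 1 + r/12 = 1.06292^(1/12).
r/12 = 0.005098, so r = 0.061175 = 6.1175%.

6.1175%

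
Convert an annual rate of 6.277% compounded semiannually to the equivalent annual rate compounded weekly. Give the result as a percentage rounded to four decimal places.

EAR = (1 + 0.06277/2)^2 − 1 = 0.063755.
Solve (1 + r/52)^52 = 1.063755: r/52 = 1.063755^(1/52) − 1 = 0.001189, so r = 0.061842 = 6.1842%.

6.1842%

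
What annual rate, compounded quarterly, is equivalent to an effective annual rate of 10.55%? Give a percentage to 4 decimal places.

(1 + r/4)^4 − 1 = 0.1055, so 1 + r/4 = 1.1055^(1/4).
r/4 = 0.025391, so r = 0.101566 = 10.1566%.

10.1566%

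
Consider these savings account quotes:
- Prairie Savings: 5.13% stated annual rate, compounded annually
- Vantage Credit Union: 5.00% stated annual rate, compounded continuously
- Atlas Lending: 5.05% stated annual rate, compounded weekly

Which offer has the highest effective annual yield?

Atlas Lending

Prairie Savings: compounded annually, EAR = 5.130%
Vantage Credit Union: e^0.0500 − 1 = 5.127%
Atlas Lending: (1 + 0.0505/52)^52 − 1 = 5.177%
The highest effective annual rate is Atlas Lending at 5.177%.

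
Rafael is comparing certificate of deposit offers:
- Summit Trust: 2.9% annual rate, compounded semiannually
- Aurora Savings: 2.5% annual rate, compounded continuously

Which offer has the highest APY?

Summit Trust: (1 + 0.029/2)^2 − 1 = 2.921%
Aurora Savings: e^0.025 − 1 = 2.532%
The highest effective annual rate is Summit Trust at 2.921%.

Summit Trust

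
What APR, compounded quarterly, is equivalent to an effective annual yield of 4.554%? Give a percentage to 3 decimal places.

(1 + r/4)^4 − 1 = 0.04554, so 1 + r/4 = 1.04554^(1/4).
r/4 = 0.011196, so r = 0.044782 = 4.478%.

4.478%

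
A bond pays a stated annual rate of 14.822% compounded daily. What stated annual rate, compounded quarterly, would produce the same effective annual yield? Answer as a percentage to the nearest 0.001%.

15.097%

EAR = (1 + 0.14822/365)^365 − 1 = 0.159733.
Solve (1 + r/4)^4 = 1.159733: r/4 = 1.159733^(1/4) − 1 = 0.037742, so r = 0.150969 = 15.097%.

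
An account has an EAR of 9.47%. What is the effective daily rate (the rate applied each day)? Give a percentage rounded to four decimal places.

0.0248%

The per-day rate i satisfies (1 + i)^365 = 1 + 0.0947.
i = 1.0947^(1/365) − 1 = 0.0002479 = 0.0248%.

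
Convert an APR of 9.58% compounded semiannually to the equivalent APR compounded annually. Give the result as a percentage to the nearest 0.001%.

9.809%

EAR = (1 + 0.0958/2)^2 − 1 = 0.098094.
Compounded annually, the equivalent nominal rate is the EAR itself: 9.809%.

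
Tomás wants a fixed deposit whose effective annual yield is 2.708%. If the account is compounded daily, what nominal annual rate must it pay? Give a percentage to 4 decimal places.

(1 + r/365)^365 − 1 = 0.02708, so 1 + r/365 = 1.02708^(1/365).
r/365 = 0.000073, so r = 0.026721 = 2.6721%.

2.6721%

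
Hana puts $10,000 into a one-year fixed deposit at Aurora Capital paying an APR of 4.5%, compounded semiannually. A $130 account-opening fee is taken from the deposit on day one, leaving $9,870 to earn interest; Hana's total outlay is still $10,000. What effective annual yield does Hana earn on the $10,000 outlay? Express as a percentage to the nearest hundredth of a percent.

3.19%

Value after one year: 9,870 × (1 + 0.045/2)^2 = 9,870 × 1.045506 = $10,319.15.
Effective yield on the $10,000 outlay: 10,319.15 / 10,000 − 1 = 0.031915 = 3.19%.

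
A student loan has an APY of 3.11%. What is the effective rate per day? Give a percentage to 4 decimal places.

The per-day rate i satisfies (1 + i)^365 = 1 + 0.0311.
i = 1.0311^(1/365) − 1 = 0.0000839 = 0.0084%.

0.0084%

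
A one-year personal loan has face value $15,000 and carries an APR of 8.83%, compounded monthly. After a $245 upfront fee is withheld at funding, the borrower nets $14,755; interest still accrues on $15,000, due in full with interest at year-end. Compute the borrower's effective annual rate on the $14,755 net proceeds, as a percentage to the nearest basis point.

Amount owed after one year: 15,000 × (1 + 0.0883/12)^12 = 15,000 × 1.091963 = $16,379.44.
Effective rate on net proceeds: 16,379.44 / 14,755 − 1 = 0.110094 = 11.01%.

11.01%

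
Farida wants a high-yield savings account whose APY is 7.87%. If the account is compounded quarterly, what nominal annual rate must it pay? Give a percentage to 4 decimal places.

(1 + r/4)^4 − 1 = 0.0787, so 1 + r/4 = 1.0787^(1/4).
r/4 = 0.019120, so r = 0.076479 = 7.6479%.

7.6479%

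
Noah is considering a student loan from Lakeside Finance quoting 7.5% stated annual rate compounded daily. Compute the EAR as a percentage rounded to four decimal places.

EAR = (1 + 0.075/365)^365 − 1.
= (1 + 0.000205)^365 − 1 = 1.077876 − 1 = 7.7876%.

7.7876%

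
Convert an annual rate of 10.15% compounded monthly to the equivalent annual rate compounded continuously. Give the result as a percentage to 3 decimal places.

10.107%

EAR = (1 + 0.1015/12)^12 − 1 = 0.106358.
Equivalent continuous rate: r = ln(1 + 0.106358) = 0.101073 = 10.107%.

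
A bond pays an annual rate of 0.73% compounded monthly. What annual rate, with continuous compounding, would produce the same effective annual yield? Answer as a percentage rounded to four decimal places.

EAR = (1 + 0.0073/12)^12 − 1 = 0.007324.
Equivalent continuous rate: r = ln(1 + 0.007324) = 0.007298 = 0.7298%.

0.7298%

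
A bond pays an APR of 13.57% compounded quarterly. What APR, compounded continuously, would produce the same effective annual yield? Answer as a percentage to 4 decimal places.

13.3449%

EAR = (1 + 0.1357/4)^4 − 1 = 0.142763.
Equivalent continuous rate: r = ln(1 + 0.142763) = 0.133449 = 13.3449%.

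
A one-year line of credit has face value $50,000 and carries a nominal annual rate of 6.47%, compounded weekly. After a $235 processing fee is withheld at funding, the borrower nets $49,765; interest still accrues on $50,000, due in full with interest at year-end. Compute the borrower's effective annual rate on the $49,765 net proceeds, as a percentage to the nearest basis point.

Amount owed after one year: 50,000 × (1 + 0.0647/52)^52 = 50,000 × 1.066796 = $53,339.80.
Effective rate on net proceeds: 53,339.80 / 49,765 − 1 = 0.071834 = 7.18%.

7.18%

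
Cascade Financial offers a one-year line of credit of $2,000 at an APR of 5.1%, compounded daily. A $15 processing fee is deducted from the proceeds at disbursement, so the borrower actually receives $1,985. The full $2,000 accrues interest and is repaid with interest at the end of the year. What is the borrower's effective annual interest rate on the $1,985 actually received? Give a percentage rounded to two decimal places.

6.03%

Amount owed after one year: 2,000 × (1 + 0.051/365)^365 = 2,000 × 1.052319 = $2,104.64.
Effective rate on net proceeds: 2,104.64 / 1,985 − 1 = 0.060271 = 6.03%.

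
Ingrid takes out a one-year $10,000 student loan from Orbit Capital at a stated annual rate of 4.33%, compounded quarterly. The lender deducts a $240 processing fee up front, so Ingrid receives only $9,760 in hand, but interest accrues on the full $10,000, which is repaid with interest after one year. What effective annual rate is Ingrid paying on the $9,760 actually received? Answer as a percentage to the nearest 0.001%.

6.968%

Amount owed after one year: 10,000 × (1 + 0.0433/4)^4 = 10,000 × 1.044008 = $10,440.08.
Effective rate on net proceeds: 10,440.08 / 9,760 − 1 = 0.069681 = 6.968%.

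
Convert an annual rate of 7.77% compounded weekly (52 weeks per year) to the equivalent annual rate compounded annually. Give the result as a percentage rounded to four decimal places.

EAR = (1 + 0.0777/52)^52 − 1 = 0.080736.
Compounded annually, the equivalent nominal rate is the EAR itself: 8.0736%.

8.0736%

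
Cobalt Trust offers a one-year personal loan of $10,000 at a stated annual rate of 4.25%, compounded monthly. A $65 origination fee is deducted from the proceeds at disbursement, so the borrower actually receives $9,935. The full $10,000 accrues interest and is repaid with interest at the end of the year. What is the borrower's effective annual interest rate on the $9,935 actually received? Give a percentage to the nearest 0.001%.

5.016%

Amount owed after one year: 10,000 × (1 + 0.0425/12)^12 = 10,000 × 1.043338 = $10,433.38.
Effective rate on net proceeds: 10,433.38 / 9,935 − 1 = 0.050164 = 5.016%.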